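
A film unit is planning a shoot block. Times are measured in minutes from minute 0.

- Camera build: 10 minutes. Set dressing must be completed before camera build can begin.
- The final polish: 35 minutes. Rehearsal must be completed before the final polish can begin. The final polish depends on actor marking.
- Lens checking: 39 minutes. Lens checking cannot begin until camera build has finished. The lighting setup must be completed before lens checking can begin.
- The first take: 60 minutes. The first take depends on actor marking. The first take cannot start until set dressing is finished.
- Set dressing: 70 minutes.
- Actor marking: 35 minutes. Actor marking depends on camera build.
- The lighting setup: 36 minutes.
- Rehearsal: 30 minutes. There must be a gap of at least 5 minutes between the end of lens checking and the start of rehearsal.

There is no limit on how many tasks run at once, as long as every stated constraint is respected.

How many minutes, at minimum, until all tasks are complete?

189

The lighting setup can start immediately at minute 0; it finishes at minute 36.
Set dressing has no prerequisites, so it starts at minute 0 and finishes at minute 70.
After set dressing (finishes minute 70), camera build can start at minute 70 and finishes at minute 80.
After camera build (finishes minute 80), actor marking can start at minute 80 and finishes at minute 115.
The first take needs all of actor marking (finishes minute 115); set dressing (finishes minute 70). That puts its earliest start at minute 115; it finishes at 115 + 60 = minute 175.
For lens checking: camera build (finishes minute 80); the lighting setup (finishes minute 36). Taking the maximum gives a start of minute 80, and it finishes at 80 + 39 = minute 119.
After lens checking (finishes minute 119, plus 5-minute gap → minute 124), rehearsal can start at minute 124 and finishes at minute 154.
The final polish has to wait for rehearsal (finishes minute 154); actor marking (finishes minute 115). The latest of these is minute 154, so the final polish runs minute 154 to 154 + 35 = minute 189.
All tasks are finished once the last one completes. Finish times: Set dressing at 70, The lighting setup at 36, Camera build at 80, Lens checking at 119, Actor marking at 115, Rehearsal at 154, The final polish at 189, The first take at 175. The latest is minute 189.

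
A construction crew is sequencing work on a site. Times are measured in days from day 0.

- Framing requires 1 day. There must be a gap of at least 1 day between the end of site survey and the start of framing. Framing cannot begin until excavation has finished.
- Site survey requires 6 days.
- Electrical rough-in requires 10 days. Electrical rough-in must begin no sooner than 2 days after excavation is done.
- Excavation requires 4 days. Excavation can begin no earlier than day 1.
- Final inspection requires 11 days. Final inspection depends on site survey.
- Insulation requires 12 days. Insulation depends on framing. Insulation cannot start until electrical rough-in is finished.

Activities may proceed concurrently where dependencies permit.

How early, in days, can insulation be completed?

29

Excavation cannot begin until its own release at day 1. It runs from day 1 to 1 + 4 = day 5.
Electrical rough-in waits on excavation (finishes day 5, plus 2-day gap → day 7), so it starts at day 7 and finishes at 7 + 10 = day 17.
Site survey can start immediately at day 0; it finishes at day 6.
For framing: site survey (finishes day 6, plus 1-day gap → day 7); excavation (finishes day 5). Taking the maximum gives a start of day 7, and it finishes at 7 + 1 = day 8.
Insulation needs all of framing (finishes day 8); electrical rough-in (finishes day 17). That puts its earliest start at day 17; it finishes at 17 + 12 = day 29.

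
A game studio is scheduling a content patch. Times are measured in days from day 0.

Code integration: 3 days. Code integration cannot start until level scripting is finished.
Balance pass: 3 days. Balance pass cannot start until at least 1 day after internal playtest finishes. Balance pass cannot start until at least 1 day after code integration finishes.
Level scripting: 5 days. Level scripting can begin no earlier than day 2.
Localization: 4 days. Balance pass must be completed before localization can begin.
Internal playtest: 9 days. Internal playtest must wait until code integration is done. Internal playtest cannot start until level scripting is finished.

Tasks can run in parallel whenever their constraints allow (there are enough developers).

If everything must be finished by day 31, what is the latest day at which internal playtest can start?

14

Localization has no dependents, so it just needs to finish by day 31. Starting by 31 − 4 = day 27 achieves that.
Balance pass has to be done before localization (must start by day 27). That means finishing by day 27, i.e. starting by 27 − 3 = day 24.
Since balance pass (must start by day 24, minus 1-day gap → day 23) depends on it, internal playtest must finish by day 23. Backing off its 9-day duration gives a latest start of day 14.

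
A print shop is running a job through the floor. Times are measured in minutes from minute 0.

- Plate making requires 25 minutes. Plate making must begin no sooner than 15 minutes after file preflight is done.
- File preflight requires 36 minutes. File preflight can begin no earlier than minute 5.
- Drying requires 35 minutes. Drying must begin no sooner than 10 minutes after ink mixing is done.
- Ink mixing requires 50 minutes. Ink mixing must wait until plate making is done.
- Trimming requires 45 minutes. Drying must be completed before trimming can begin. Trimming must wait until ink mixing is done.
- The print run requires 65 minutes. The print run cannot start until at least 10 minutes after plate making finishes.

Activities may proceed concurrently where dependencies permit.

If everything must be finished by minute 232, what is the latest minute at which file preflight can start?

16

Trimming must finish by minute 232; it takes 45 minutes, so it must start by 232 − 45 = minute 187.
Since trimming (must start by minute 187) depends on it, drying must finish by minute 187. Backing off its 35-minute duration gives a latest start of minute 152.
Ink mixing has several dependents: drying (must start by minute 152, minus 10-minute gap → minute 142); trimming (must start by minute 187). The earliest of those limits is minute 142, so ink mixing must start by 142 − 50 = minute 92.
To finish by minute 232, the print run (duration 65) must start no later than minute 167.
Plate making feeds ink mixing (must start by minute 92); the print run (must start by minute 167, minus 10-minute gap → minute 157). Taking the minimum, plate making must finish by minute 92 and start by 92 − 25 = minute 67.
Since plate making (must start by minute 67, minus 15-minute gap → minute 52) depends on it, file preflight must finish by minute 52. Backing off its 36-minute duration gives a latest start of minute 16.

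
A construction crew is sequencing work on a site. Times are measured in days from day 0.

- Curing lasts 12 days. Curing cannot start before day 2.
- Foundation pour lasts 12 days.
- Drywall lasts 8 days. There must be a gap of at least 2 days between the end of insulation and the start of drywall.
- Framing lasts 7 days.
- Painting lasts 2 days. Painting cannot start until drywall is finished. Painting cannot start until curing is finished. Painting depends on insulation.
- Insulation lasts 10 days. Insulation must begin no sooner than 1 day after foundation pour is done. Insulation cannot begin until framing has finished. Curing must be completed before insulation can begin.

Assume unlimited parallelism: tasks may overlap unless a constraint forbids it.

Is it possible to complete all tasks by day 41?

Yes

Nothing blocks framing, so it runs from day 0 to day 7.
After its own release at day 2, curing can start at day 2 and finishes at day 14.
Foundation pour can start immediately at day 0; it finishes at day 12.
For insulation: foundation pour (finishes day 12, plus 1-day gap → day 13); framing (finishes day 7); curing (finishes day 14). Taking the maximum gives a start of day 14, and it finishes at 14 + 10 = day 24.
After insulation (finishes day 24, plus 2-day gap → day 26), drywall can start at day 26 and finishes at day 34.
Painting has to wait for drywall (finishes day 34); curing (finishes day 14); insulation (finishes day 24). The latest of these is day 34, so painting runs day 34 to 34 + 2 = day 36.
Every task is finished by day 36, which is no later than the deadline of 41, so the schedule is feasible.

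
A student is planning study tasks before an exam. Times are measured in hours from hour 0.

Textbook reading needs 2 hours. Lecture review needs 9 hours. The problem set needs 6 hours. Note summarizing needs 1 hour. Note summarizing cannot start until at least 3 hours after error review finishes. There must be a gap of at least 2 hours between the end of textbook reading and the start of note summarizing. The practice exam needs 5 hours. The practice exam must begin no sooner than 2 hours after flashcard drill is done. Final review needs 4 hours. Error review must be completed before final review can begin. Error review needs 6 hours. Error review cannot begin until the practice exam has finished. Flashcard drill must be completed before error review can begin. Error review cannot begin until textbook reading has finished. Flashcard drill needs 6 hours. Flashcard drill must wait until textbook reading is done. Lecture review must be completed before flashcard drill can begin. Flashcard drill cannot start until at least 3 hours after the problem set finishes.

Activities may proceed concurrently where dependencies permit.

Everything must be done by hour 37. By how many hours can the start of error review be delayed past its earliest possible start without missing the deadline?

The problem set can start immediately at hour 0; it finishes at hour 6.
Nothing blocks lecture review, so it runs from hour 0 to hour 9.
Textbook reading has no prerequisites, so it starts at hour 0 and finishes at hour 2.
Flashcard drill has to wait for textbook reading (finishes hour 2); lecture review (finishes hour 9); the problem set (finishes hour 6, plus 3-hour gap → hour 9). The latest of these is hour 9, so flashcard drill runs hour 9 to 9 + 6 = hour 15.
After flashcard drill (finishes hour 15, plus 2-hour gap → hour 17), the practice exam can start at hour 17 and finishes at hour 22.
Error review cannot start until the practice exam (finishes hour 22); flashcard drill (finishes hour 15); textbook reading (finishes hour 2). The controlling bound is hour 22, so error review finishes at 22 + 6 = hour 28.

Working backward from the deadline:
To finish by hour 37, note summarizing (duration 1) must start no later than hour 36.
To finish by hour 37, final review (duration 4) must start no later than hour 33.
For error review: note summarizing (must start by hour 36, minus 3-hour gap → hour 33); final review (must start by hour 33). The most restrictive is hour 33; with a 6-hour duration, error review must start by hour 27.
So error review can start as early as hour 22 and as late as hour 27, giving 27 − 22 = 5 hours of slack.

5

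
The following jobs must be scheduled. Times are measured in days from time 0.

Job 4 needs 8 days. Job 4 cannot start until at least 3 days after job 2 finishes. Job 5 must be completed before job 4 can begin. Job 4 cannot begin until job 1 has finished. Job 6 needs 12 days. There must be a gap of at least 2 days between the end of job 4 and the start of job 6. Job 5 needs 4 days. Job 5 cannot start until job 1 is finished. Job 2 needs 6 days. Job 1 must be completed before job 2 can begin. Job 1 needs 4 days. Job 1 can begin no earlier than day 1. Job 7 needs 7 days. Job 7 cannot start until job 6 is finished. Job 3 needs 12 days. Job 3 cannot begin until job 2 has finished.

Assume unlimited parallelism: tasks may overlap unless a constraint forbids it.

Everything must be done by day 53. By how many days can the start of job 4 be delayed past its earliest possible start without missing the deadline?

Job 1 cannot begin until its own release at day 1. It runs from day 1 to 1 + 4 = day 5.
Job 5 waits on job 1 (finishes day 5), so it starts at day 5 and finishes at 5 + 4 = day 9.
After job 1 (finishes day 5), job 2 can start at day 5 and finishes at day 11.
Job 4 needs all of job 2 (finishes day 11, plus 3-day gap → day 14); job 5 (finishes day 9); job 1 (finishes day 5). That puts its earliest start at day 14; it finishes at 14 + 8 = day 22.

Working backward from the deadline:
To finish by day 53, job 7 (duration 7) must start no later than day 46.
Since job 7 (must start by day 46) depends on it, job 6 must finish by day 46. Backing off its 12-day duration gives a latest start of day 34.
Job 4 feeds into job 6 (must start by day 34, minus 2-day gap → day 32); so job 4 must finish by day 32 and therefore start by day 24.
So job 4 can start as early as day 14 and as late as day 24, giving 24 − 14 = 10 days of slack.

10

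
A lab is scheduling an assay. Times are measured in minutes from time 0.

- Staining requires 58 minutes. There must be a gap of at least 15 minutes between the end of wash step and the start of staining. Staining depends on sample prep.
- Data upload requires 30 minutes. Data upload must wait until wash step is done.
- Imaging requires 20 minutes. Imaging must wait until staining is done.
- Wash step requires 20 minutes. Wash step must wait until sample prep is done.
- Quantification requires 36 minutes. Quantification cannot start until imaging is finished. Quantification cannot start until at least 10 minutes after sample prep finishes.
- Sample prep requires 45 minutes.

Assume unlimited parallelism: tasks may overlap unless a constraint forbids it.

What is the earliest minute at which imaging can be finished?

Nothing blocks sample prep, so it runs from minute 0 to minute 45.
Wash step waits on sample prep (finishes minute 45), so it starts at minute 45 and finishes at 45 + 20 = minute 65.
Staining cannot start until wash step (finishes minute 65, plus 15-minute gap → minute 80); sample prep (finishes minute 45). The controlling bound is minute 80, so staining finishes at 80 + 58 = minute 138.
After staining (finishes minute 138), imaging can start at minute 138 and finishes at minute 158.

158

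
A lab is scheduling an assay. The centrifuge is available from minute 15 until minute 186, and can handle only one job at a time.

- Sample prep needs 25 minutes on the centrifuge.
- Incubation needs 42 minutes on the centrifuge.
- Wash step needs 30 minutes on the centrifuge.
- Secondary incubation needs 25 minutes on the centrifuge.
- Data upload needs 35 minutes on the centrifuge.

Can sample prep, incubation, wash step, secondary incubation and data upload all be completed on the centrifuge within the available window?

The centrifuge window is 186 − 15 = 171 minutes.
Running back to back, the jobs need 25 + 42 + 30 + 25 + 35 = 157 minutes on the centrifuge.
Since 157 ≤ 171, they fit within the window.

Yes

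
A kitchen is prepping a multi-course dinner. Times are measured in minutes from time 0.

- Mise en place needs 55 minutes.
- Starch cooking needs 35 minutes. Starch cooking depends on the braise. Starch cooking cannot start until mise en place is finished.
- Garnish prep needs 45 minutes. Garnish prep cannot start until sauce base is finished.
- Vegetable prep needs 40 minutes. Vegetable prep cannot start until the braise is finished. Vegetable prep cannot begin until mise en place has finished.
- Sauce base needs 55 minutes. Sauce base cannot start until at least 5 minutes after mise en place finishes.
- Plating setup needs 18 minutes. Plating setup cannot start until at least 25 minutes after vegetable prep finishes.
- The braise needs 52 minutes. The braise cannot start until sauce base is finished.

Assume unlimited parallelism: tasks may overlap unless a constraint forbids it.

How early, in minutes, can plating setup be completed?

Mise en place has no prerequisites, so it starts at minute 0 and finishes at minute 55.
Sauce base waits on mise en place (finishes minute 55, plus 5-minute gap → minute 60), so it starts at minute 60 and finishes at 60 + 55 = minute 115.
After sauce base (finishes minute 115), the braise can start at minute 115 and finishes at minute 167.
Vegetable prep has to wait for the braise (finishes minute 167); mise en place (finishes minute 55). The latest of these is minute 167, so vegetable prep runs minute 167 to 167 + 40 = minute 207.
Plating setup cannot begin until vegetable prep (finishes minute 207, plus 25-minute gap → minute 232). It runs from minute 232 to 232 + 18 = minute 250.

250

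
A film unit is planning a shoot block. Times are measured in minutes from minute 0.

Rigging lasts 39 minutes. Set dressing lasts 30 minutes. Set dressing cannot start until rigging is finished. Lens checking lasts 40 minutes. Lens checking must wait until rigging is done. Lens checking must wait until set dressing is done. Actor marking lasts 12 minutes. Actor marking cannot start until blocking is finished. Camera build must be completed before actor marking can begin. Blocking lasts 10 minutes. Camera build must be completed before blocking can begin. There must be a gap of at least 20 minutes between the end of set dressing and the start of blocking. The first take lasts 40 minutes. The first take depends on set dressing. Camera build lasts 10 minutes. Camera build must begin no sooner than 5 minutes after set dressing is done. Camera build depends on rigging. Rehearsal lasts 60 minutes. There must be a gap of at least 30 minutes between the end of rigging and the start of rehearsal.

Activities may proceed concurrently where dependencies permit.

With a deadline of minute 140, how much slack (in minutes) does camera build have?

34

Rigging has no prerequisites, so it starts at minute 0 and finishes at minute 39.
Set dressing cannot begin until rigging (finishes minute 39). It runs from minute 39 to 39 + 30 = minute 69.
Camera build cannot start until set dressing (finishes minute 69, plus 5-minute gap → minute 74); rigging (finishes minute 39). The controlling bound is minute 74, so camera build finishes at 74 + 10 = minute 84.

Working backward from the deadline:
Nothing follows actor marking; the deadline of minute 140 is its only limit. It must start by 140 − 12 = minute 128.
Blocking has to be done before actor marking (must start by minute 128). That means finishing by minute 128, i.e. starting by 128 − 10 = minute 118.
For camera build: blocking (must start by minute 118); actor marking (must start by minute 128). The most restrictive is minute 118; with a 10-minute duration, camera build must start by minute 108.
So camera build can start as early as minute 74 and as late as minute 108, giving 108 − 74 = 34 minutes of slack.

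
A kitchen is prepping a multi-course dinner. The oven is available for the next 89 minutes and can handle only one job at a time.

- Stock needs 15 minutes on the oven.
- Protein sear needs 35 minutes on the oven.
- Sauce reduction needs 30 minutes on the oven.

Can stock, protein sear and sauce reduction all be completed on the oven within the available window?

Running back to back, the jobs need 15 + 35 + 30 = 80 minutes on the oven.
Since 80 ≤ 89, they fit within the window.

Yes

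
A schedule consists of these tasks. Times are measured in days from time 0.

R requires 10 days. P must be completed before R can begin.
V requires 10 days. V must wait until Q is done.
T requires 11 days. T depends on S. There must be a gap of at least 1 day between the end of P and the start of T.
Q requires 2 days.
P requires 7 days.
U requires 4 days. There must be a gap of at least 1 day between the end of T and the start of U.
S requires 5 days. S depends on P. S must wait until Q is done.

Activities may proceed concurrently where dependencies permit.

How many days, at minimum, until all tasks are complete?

Q has no prerequisites, so it starts at day 0 and finishes at day 2.
After Q (finishes day 2), V can start at day 2 and finishes at day 12.
P can start immediately at day 0; it finishes at day 7.
For S: P (finishes day 7); Q (finishes day 2). Taking the maximum gives a start of day 7, and it finishes at 7 + 5 = day 12.
For T: S (finishes day 12); P (finishes day 7, plus 1-day gap → day 8). Taking the maximum gives a start of day 12, and it finishes at 12 + 11 = day 23.
After T (finishes day 23, plus 1-day gap → day 24), U can start at day 24 and finishes at day 28.
After P (finishes day 7), R can start at day 7 and finishes at day 17.
All tasks are finished once the last one completes. Finish times: P at 7, Q at 2, R at 17, S at 12, T at 23, U at 28, V at 12. The latest is day 28.

28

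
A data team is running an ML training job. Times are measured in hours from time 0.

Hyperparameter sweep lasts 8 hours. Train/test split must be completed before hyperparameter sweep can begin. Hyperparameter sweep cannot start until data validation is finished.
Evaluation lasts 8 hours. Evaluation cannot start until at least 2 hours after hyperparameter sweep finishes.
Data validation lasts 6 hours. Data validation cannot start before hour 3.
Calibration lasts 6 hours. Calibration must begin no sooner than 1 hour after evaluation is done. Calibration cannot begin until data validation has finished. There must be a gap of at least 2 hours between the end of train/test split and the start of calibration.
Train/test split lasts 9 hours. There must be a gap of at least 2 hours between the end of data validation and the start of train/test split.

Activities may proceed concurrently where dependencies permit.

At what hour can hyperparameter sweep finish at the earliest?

28

After its own release at hour 3, data validation can start at hour 3 and finishes at hour 9.
Train/test split cannot begin until data validation (finishes hour 9, plus 2-hour gap → hour 11). It runs from hour 11 to 11 + 9 = hour 20.
Hyperparameter sweep has to wait for train/test split (finishes hour 20); data validation (finishes hour 9). The latest of these is hour 20, so hyperparameter sweep runs hour 20 to 20 + 8 = hour 28.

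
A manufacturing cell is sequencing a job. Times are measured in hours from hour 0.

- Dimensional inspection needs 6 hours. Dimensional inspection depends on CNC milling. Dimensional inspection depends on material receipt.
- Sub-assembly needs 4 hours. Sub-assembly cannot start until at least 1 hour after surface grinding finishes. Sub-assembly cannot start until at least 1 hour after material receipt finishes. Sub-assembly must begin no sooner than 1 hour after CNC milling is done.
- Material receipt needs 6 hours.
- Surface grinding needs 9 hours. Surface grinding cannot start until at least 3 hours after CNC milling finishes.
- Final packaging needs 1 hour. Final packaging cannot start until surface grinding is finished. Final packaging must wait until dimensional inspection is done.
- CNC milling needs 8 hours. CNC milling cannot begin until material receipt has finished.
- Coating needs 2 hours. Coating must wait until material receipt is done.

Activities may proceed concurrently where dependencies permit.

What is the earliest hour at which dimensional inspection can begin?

14

Material receipt can start immediately at hour 0; it finishes at hour 6.
CNC milling cannot begin until material receipt (finishes hour 6). It runs from hour 6 to 6 + 8 = hour 14.
Dimensional inspection waits on CNC milling (finishes hour 14); material receipt (finishes hour 6). The latest of these is hour 14, which is the earliest dimensional inspection can start.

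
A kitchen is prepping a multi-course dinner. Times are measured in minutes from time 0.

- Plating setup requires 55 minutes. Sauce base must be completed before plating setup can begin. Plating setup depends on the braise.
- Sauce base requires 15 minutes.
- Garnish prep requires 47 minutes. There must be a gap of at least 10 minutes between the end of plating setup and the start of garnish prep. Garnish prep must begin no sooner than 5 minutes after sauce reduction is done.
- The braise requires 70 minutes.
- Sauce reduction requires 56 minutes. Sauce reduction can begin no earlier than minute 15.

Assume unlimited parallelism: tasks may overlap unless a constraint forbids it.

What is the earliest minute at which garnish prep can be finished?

Sauce reduction cannot begin until its own release at minute 15. It runs from minute 15 to 15 + 56 = minute 71.
The braise has no prerequisites, so it starts at minute 0 and finishes at minute 70.
Nothing blocks sauce base, so it runs from minute 0 to minute 15.
Plating setup needs all of sauce base (finishes minute 15); the braise (finishes minute 70). That puts its earliest start at minute 70; it finishes at 70 + 55 = minute 125.
Garnish prep needs all of plating setup (finishes minute 125, plus 10-minute gap → minute 135); sauce reduction (finishes minute 71, plus 5-minute gap → minute 76). That puts its earliest start at minute 135; it finishes at 135 + 47 = minute 182.

182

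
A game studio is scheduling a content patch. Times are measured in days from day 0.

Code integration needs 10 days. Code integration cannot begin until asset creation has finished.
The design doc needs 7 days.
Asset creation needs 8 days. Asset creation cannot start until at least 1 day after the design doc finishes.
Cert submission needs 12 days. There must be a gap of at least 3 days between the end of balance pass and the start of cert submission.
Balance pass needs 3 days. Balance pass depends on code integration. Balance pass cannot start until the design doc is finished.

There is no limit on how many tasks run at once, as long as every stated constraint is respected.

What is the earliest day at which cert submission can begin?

32

The design doc can start immediately at day 0; it finishes at day 7.
Asset creation waits on the design doc (finishes day 7, plus 1-day gap → day 8), so it starts at day 8 and finishes at 8 + 8 = day 16.
Code integration cannot begin until asset creation (finishes day 16). It runs from day 16 to 16 + 10 = day 26.
Balance pass has to wait for code integration (finishes day 26); the design doc (finishes day 7). The latest of these is day 26, so balance pass runs day 26 to 26 + 3 = day 29.
Cert submission waits on balance pass (finishes day 29, plus 3-day gap → day 32), so the earliest it can start is day 32.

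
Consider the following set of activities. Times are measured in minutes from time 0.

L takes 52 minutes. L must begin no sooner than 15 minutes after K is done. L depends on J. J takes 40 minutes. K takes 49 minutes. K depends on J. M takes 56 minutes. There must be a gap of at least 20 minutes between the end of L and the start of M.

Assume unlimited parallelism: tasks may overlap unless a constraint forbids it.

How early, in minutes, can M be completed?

232

Nothing blocks J, so it runs from minute 0 to minute 40.
K cannot begin until J (finishes minute 40). It runs from minute 40 to 40 + 49 = minute 89.
For L: K (finishes minute 89, plus 15-minute gap → minute 104); J (finishes minute 40). Taking the maximum gives a start of minute 104, and it finishes at 104 + 52 = minute 156.
After L (finishes minute 156, plus 20-minute gap → minute 176), M can start at minute 176 and finishes at minute 232.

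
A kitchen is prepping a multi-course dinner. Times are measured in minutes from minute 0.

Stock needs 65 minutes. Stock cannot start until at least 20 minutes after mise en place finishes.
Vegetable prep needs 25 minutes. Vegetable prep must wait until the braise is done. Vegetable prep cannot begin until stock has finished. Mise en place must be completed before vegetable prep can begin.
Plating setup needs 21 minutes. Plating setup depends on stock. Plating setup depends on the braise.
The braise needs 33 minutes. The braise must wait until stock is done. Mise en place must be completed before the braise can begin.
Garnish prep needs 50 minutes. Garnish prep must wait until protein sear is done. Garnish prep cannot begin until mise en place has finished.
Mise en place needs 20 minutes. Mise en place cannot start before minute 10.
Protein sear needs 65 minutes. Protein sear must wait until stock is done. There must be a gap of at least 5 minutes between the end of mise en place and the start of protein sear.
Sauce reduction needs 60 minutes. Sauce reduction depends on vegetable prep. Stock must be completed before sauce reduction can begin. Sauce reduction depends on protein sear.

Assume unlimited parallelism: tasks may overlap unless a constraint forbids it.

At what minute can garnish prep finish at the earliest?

Mise en place cannot begin until its own release at minute 10. It runs from minute 10 to 10 + 20 = minute 30.
Stock waits on mise en place (finishes minute 30, plus 20-minute gap → minute 50), so it starts at minute 50 and finishes at 50 + 65 = minute 115.
Protein sear cannot start until stock (finishes minute 115); mise en place (finishes minute 30, plus 5-minute gap → minute 35). The controlling bound is minute 115, so protein sear finishes at 115 + 65 = minute 180.
Garnish prep has to wait for protein sear (finishes minute 180); mise en place (finishes minute 30). The latest of these is minute 180, so garnish prep runs minute 180 to 180 + 50 = minute 230.

230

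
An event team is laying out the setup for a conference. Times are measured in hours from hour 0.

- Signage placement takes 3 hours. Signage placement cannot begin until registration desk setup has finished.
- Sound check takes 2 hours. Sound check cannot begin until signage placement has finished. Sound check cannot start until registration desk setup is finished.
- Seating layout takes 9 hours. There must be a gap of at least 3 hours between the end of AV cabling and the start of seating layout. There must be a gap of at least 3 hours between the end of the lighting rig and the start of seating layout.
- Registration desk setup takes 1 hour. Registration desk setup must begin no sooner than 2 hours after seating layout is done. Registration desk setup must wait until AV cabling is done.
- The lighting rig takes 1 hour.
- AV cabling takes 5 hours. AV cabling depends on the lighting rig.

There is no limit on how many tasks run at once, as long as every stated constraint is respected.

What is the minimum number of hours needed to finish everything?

26

The lighting rig has no prerequisites, so it starts at hour 0 and finishes at hour 1.
AV cabling waits on the lighting rig (finishes hour 1), so it starts at hour 1 and finishes at 1 + 5 = hour 6.
For seating layout: AV cabling (finishes hour 6, plus 3-hour gap → hour 9); the lighting rig (finishes hour 1, plus 3-hour gap → hour 4). Taking the maximum gives a start of hour 9, and it finishes at 9 + 9 = hour 18.
For registration desk setup: seating layout (finishes hour 18, plus 2-hour gap → hour 20); AV cabling (finishes hour 6). Taking the maximum gives a start of hour 20, and it finishes at 20 + 1 = hour 21.
Signage placement cannot begin until registration desk setup (finishes hour 21). It runs from hour 21 to 21 + 3 = hour 24.
For sound check: signage placement (finishes hour 24); registration desk setup (finishes hour 21). Taking the maximum gives a start of hour 24, and it finishes at 24 + 2 = hour 26.
All tasks are finished once the last one completes. Finish times: The lighting rig at 1, AV cabling at 6, Seating layout at 18, Registration desk setup at 21, Signage placement at 24, Sound check at 26. The latest is hour 26.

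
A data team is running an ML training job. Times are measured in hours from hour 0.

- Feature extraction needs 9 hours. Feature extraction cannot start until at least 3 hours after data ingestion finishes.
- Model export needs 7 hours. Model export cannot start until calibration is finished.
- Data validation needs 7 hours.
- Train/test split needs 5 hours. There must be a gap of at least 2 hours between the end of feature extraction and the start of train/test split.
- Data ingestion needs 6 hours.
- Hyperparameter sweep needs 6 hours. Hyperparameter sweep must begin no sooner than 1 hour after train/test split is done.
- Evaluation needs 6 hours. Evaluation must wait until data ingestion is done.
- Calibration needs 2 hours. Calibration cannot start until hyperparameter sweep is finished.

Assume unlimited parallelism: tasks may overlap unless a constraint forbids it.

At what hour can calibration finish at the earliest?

34

Data ingestion has no prerequisites, so it starts at hour 0 and finishes at hour 6.
After data ingestion (finishes hour 6, plus 3-hour gap → hour 9), feature extraction can start at hour 9 and finishes at hour 18.
Train/test split cannot begin until feature extraction (finishes hour 18, plus 2-hour gap → hour 20). It runs from hour 20 to 20 + 5 = hour 25.
Hyperparameter sweep cannot begin until train/test split (finishes hour 25, plus 1-hour gap → hour 26). It runs from hour 26 to 26 + 6 = hour 32.
Calibration waits on hyperparameter sweep (finishes hour 32), so it starts at hour 32 and finishes at 32 + 2 = hour 34.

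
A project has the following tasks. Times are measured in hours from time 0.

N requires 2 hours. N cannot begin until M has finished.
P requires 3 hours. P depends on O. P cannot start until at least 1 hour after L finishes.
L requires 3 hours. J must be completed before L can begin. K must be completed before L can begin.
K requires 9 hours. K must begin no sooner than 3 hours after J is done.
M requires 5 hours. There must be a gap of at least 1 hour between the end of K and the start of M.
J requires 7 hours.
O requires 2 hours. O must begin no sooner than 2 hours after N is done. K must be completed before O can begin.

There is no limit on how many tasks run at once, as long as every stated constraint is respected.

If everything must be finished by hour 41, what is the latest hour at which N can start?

To finish by hour 41, P (duration 3) must start no later than hour 38.
Since P (must start by hour 38) depends on it, O must finish by hour 38. Backing off its 2-hour duration gives a latest start of hour 36.
N feeds into O (must start by hour 36, minus 2-hour gap → hour 34); so N must finish by hour 34 and therefore start by hour 32.

32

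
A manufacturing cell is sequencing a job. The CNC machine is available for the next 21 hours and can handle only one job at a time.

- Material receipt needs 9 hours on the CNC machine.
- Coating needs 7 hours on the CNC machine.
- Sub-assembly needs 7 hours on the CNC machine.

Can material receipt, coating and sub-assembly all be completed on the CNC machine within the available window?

Running back to back, the jobs need 9 + 7 + 7 = 23 hours on the CNC machine.
Since 23 > 21, they cannot all fit.

No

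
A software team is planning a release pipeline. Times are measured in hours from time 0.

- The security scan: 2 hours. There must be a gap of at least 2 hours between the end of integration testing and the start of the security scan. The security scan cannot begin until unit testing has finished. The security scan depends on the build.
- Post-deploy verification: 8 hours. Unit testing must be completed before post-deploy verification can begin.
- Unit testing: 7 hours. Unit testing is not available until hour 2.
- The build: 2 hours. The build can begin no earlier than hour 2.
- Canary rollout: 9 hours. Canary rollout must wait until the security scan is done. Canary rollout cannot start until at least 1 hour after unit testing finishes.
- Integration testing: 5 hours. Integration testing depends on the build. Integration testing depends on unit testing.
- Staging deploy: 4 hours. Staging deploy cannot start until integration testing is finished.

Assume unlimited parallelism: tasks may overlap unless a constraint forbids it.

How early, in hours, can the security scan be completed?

Unit testing cannot begin until its own release at hour 2. It runs from hour 2 to 2 + 7 = hour 9.
After its own release at hour 2, the build can start at hour 2 and finishes at hour 4.
Integration testing cannot start until the build (finishes hour 4); unit testing (finishes hour 9). The controlling bound is hour 9, so integration testing finishes at 9 + 5 = hour 14.
For the security scan: integration testing (finishes hour 14, plus 2-hour gap → hour 16); unit testing (finishes hour 9); the build (finishes hour 4). Taking the maximum gives a start of hour 16, and it finishes at 16 + 2 = hour 18.

18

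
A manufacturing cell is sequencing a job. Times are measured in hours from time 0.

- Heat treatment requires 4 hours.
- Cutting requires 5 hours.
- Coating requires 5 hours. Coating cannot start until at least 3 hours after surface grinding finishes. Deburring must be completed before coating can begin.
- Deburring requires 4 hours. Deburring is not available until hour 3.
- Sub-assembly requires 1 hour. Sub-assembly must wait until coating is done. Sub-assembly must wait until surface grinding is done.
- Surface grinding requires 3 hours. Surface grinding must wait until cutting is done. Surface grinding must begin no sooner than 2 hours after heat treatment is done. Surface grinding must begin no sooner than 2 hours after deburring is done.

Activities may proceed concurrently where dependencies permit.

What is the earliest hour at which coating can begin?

Heat treatment has no prerequisites, so it starts at hour 0 and finishes at hour 4.
Deburring cannot begin until its own release at hour 3. It runs from hour 3 to 3 + 4 = hour 7.
Nothing blocks cutting, so it runs from hour 0 to hour 5.
Surface grinding cannot start until cutting (finishes hour 5); heat treatment (finishes hour 4, plus 2-hour gap → hour 6); deburring (finishes hour 7, plus 2-hour gap → hour 9). The controlling bound is hour 9, so surface grinding finishes at 9 + 3 = hour 12.
Coating waits on surface grinding (finishes hour 12, plus 3-hour gap → hour 15); deburring (finishes hour 7). The latest of these is hour 15, which is the earliest coating can start.

15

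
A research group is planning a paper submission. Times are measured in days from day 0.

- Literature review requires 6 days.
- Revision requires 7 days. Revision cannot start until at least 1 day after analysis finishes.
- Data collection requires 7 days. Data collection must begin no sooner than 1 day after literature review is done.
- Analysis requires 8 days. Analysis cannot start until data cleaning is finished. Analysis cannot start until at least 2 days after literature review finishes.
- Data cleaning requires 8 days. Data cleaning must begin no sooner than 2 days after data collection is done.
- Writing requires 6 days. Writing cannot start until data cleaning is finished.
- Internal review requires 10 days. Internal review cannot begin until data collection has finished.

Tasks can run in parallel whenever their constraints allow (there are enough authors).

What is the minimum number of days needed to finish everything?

Literature review has no prerequisites, so it starts at day 0 and finishes at day 6.
Data collection cannot begin until literature review (finishes day 6, plus 1-day gap → day 7). It runs from day 7 to 7 + 7 = day 14.
After data collection (finishes day 14), internal review can start at day 14 and finishes at day 24.
Data cleaning cannot begin until data collection (finishes day 14, plus 2-day gap → day 16). It runs from day 16 to 16 + 8 = day 24.
Writing cannot begin until data cleaning (finishes day 24). It runs from day 24 to 24 + 6 = day 30.
Analysis cannot start until data cleaning (finishes day 24); literature review (finishes day 6, plus 2-day gap → day 8). The controlling bound is day 24, so analysis finishes at 24 + 8 = day 32.
Revision cannot begin until analysis (finishes day 32, plus 1-day gap → day 33). It runs from day 33 to 33 + 7 = day 40.
All tasks are finished once the last one completes. Finish times: Literature review at 6, Data collection at 14, Data cleaning at 24, Analysis at 32, Writing at 30, Internal review at 24, Revision at 40. The latest is day 40.

40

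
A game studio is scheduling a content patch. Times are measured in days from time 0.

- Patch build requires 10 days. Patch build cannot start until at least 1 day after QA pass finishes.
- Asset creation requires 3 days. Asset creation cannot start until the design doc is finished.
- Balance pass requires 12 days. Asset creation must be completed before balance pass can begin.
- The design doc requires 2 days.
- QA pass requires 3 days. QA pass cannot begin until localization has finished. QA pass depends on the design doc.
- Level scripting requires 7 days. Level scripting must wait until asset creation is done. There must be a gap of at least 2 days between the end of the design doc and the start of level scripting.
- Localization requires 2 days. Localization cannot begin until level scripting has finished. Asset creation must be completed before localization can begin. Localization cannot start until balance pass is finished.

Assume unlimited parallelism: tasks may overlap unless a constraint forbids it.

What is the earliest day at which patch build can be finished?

Nothing blocks the design doc, so it runs from day 0 to day 2.
Asset creation waits on the design doc (finishes day 2), so it starts at day 2 and finishes at 2 + 3 = day 5.
Balance pass cannot begin until asset creation (finishes day 5). It runs from day 5 to 5 + 12 = day 17.
Level scripting cannot start until asset creation (finishes day 5); the design doc (finishes day 2, plus 2-day gap → day 4). The controlling bound is day 5, so level scripting finishes at 5 + 7 = day 12.
For localization: level scripting (finishes day 12); asset creation (finishes day 5); balance pass (finishes day 17). Taking the maximum gives a start of day 17, and it finishes at 17 + 2 = day 19.
QA pass cannot start until localization (finishes day 19); the design doc (finishes day 2). The controlling bound is day 19, so QA pass finishes at 19 + 3 = day 22.
After QA pass (finishes day 22, plus 1-day gap → day 23), patch build can start at day 23 and finishes at day 33.

33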